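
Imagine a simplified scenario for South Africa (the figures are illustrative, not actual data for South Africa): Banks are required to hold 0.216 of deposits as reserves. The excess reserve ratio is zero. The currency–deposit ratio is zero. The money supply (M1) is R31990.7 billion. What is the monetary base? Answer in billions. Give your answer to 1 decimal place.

With no currency drain and no excess reserves, the money multiplier is m = 1/rr = 1/0.216 ≈ 4.6296296.
The monetary base is MB = M / m = 31990.7 / 4.6296296 ≈ 6909.9912 billion.

R6910.0 billion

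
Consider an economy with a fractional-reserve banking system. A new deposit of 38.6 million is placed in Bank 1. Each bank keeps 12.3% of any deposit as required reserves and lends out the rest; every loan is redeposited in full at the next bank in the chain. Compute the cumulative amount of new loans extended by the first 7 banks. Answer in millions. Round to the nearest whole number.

Bank i lends (1 − rr)^i of the original deposit: Bank 1 lends 38.6·0.8770 = 33.8522, Bank 2 lends 38.6·0.8770² ≈ 29.6884, and so on.
Summing a geometric series: total = 38.6·[0.8770·(1 − 0.8770^7) / (1 − 0.8770)] ≈ 165.4018 million.

165 million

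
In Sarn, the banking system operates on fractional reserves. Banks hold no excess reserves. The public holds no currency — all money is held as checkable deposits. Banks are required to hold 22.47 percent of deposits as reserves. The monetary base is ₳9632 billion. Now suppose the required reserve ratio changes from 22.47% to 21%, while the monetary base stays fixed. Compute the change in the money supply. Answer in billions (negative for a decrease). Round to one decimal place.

₳3000.6 billion

Initially m₁ = 1 / (0.2247) ≈ 4.450378, so M₁ = 4.450378 × 9632 ≈ 42866.0409 billion.
After the change m₂ = 1 / (0.21) ≈ 4.761905, so M₂ = 4.761905 × 9632 ≈ 45866.669 billion.
ΔM = M₂ − M₁ = 45866.669 − 42866.0409 = 3000.6281 billion.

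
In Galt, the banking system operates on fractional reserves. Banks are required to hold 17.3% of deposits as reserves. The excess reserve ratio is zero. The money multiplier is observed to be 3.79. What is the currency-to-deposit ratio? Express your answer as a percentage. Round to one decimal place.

Using m = 3.79. From m = (1 + c)/(c + rr + e), rearranging gives 1 + c = m·(c + rr + e), so c·(1 − m) = m·(rr + e) − 1.
Hence c = [m·(rr + e) − 1]/(1 − m) = [3.79 × (0.173 + 0) − 1] / (1 − 3.79) ≈ 0.123416.

12.3%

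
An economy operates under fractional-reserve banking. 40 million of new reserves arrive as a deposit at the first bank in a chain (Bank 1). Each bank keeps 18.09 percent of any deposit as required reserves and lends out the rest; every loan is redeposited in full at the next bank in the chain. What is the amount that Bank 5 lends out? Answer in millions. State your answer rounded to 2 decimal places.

Each bank lends a fraction (1 − rr) = 0.8191 of the deposit it receives, so Bank 5 receives 40·0.8191^4 and lends 40·0.8191^5 ≈ 14.7484 million.

14.75 million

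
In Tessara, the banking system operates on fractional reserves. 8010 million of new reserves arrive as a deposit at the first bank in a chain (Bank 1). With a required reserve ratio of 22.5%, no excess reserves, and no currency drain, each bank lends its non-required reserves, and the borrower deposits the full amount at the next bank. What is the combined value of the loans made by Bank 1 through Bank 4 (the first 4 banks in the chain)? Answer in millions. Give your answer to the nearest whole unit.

17637 million

Bank i lends (1 − rr)^i of the original deposit: Bank 1 lends 8010·0.7750 = 6207.7500, Bank 2 lends 8010·0.7750² ≈ 4811.0063, and so on.
Summing a geometric series: total = 8010·[0.7750·(1 − 0.7750^4) / (1 − 0.7750)] ≈ 17636.8967 million.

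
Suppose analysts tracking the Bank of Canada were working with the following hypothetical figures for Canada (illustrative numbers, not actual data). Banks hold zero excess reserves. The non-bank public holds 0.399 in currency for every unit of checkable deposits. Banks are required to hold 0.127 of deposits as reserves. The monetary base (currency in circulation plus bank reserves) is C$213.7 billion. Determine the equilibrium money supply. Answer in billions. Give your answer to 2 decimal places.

The money multiplier is m = (1 + c) / (rr + c) = (1 + 0.399) / (0.127 + 0.399) ≈ 2.659696.
So M = m × MB = 2.659696 × 213.7 ≈ 568.377 billion.

C$568.38 billion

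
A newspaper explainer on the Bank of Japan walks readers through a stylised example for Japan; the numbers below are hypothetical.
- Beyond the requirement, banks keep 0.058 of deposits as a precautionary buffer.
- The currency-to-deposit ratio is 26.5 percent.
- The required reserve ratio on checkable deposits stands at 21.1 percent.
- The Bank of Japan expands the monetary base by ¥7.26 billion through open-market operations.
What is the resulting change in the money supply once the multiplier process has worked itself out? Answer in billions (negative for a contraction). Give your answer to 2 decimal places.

¥17.20 billion

The money multiplier is m = (1 + c) / (rr + e + c) = (1 + 0.265) / (0.211 + 0.058 + 0.265) ≈ 2.3689.
The purchase adds 7.26 billion of base, so ΔM = m × ΔMB = 2.3689 × (+7.26) ≈ 17.1982 billion.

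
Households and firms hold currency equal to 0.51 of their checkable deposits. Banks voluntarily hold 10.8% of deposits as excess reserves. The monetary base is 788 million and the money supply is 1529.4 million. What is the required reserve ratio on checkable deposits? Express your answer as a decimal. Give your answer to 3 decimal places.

Using m = M/MB = 1529.4/788 ≈ 1.940863. Since m = (1 + c)/(c + rr + e), the denominator satisfies c + rr + e = (1 + c)/m = (1 + 0.51) / 1.940863 ≈ 0.778004.
With c = 0.51 and e = 0.108, the required reserve ratio on checkable deposits is 0.778004 − 0.51 − 0.108 = 0.160004.

0.160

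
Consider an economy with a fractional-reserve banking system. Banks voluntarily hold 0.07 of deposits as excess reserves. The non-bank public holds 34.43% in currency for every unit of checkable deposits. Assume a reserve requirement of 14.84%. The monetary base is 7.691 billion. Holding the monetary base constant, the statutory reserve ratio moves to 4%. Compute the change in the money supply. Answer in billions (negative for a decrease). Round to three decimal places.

Initially m₁ = (1 + 0.3443) / (0.1484 + 0.07 + 0.3443) ≈ 2.38902, so M₁ = 2.38902 × 7.691 ≈ 18.374 billion.
After the change m₂ = (1 + 0.3443) / (0.04 + 0.07 + 0.3443) ≈ 2.95906, so M₂ = 2.95906 × 7.691 ≈ 22.7581 billion.
ΔM = M₂ − M₁ = 22.7581 − 18.374 = 4.3841 billion.

4.384 billion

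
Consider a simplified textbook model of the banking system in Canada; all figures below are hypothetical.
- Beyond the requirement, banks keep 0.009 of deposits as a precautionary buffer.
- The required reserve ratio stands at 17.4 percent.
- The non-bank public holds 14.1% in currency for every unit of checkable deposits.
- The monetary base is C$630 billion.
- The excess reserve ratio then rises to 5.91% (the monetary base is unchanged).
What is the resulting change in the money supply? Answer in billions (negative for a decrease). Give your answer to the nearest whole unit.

Initially m₁ = (1 + 0.141) / (0.174 + 0.009 + 0.141) ≈ 3.5216, so M₁ = 3.5216 × 630 = 2218.608 billion.
After the change m₂ = (1 + 0.141) / (0.174 + 0.0591 + 0.141) ≈ 3.05, so M₂ = 3.05 × 630 = 1921.5 billion.
ΔM = M₂ − M₁ = 1921.5 − 2218.608 = -297.108 billion.

-297 billion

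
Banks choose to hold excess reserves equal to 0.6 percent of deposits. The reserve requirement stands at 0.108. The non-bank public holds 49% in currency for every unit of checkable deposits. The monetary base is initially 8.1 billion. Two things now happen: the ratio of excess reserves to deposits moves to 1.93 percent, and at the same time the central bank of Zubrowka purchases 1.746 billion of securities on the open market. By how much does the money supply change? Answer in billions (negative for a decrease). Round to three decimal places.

3.784 billion

Before: m₁ = (1 + 0.49) / (0.108 + 0.006 + 0.49) ≈ 2.46689, MB₁ = 8.1, so M₁ = 2.46689 × 8.1 ≈ 19.9818 billion.
After: m₂ = (1 + 0.49) / (0.108 + 0.0193 + 0.49) ≈ 2.41374, MB₂ = 8.1 + 1.746 = 9.846, so M₂ = 2.41374 × 9.846 ≈ 23.7657 billion.
ΔM = M₂ − M₁ = 23.7657 − 19.9818 = 3.7839 billion.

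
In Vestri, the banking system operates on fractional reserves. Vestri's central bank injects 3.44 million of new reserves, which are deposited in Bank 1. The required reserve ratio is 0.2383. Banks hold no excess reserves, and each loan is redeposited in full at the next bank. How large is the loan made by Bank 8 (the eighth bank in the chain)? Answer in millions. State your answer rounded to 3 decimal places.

0.390 million

Each bank lends a fraction (1 − rr) = 0.7617 of the deposit it receives, so Bank 8 receives 3.44·0.7617^7 and lends 3.44·0.7617^8 ≈ 0.3898 million.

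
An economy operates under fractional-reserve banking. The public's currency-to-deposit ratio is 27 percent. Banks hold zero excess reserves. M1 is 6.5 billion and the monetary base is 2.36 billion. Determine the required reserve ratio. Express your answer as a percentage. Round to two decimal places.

Using m = M/MB = 6.5/2.36 ≈ 2.754237. Since m = (1 + c)/(c + rr + e), the denominator satisfies c + rr + e = (1 + c)/m = (1 + 0.27) / 2.754237 ≈ 0.461108.
With c = 0.27 and e = 0, the required reserve ratio is 0.461108 − 0.27 − 0 = 0.191108.

19.11%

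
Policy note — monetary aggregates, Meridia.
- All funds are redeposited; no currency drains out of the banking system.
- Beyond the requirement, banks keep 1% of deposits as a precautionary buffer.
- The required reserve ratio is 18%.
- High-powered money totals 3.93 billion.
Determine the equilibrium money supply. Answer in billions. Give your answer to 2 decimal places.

20.68 billion

The money multiplier is m = 1 / (rr + e) = 1 / (0.18 + 0.01) ≈ 5.2632.
So M = m × MB = 5.2632 × 3.93 ≈ 20.6844 billion.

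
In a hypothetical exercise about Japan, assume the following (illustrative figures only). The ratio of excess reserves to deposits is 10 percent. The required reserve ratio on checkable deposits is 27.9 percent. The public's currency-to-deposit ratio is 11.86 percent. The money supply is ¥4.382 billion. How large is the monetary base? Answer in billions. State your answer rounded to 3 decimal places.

The money multiplier is m = (1 + c) / (rr + e + c) = (1 + 0.1186) / (0.279 + 0.1 + 0.1186) ≈ 2.24799.
MB = M / m = 4.382 / 2.24799 ≈ 1.9493 billion.

¥1.949 billion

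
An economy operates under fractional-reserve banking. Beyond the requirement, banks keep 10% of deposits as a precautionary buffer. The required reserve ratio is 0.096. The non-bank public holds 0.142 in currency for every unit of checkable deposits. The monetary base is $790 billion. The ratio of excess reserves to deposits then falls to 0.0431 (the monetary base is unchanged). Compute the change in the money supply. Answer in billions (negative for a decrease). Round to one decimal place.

Initially m₁ = (1 + 0.142) / (0.096 + 0.1 + 0.142) ≈ 3.37870, so M₁ = 3.37870 × 790 = 2669.173 billion.
After the change m₂ = (1 + 0.142) / (0.096 + 0.0431 + 0.142) ≈ 4.06261, so M₂ = 4.06261 × 790 = 3209.4619 billion.
ΔM = M₂ − M₁ = 3209.4619 − 2669.173 = 540.2889 billion.

$540.3 billion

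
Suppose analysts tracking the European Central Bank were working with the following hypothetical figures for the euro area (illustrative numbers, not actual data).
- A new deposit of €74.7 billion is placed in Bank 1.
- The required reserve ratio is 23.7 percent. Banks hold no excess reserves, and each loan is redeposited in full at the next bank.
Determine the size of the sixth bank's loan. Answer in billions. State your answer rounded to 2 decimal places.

Each bank lends a fraction (1 − rr) = 0.7630 of the deposit it receives, so Bank 6 receives 74.7·0.7630^5 and lends 74.7·0.7630^6 ≈ 14.7390 billion.

€14.74 billion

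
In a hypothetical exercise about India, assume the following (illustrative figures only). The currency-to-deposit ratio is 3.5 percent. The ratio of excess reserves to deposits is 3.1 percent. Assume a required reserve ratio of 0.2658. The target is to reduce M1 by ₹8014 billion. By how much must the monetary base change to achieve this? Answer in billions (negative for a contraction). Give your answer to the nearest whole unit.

-2569 billion

The money multiplier is m = (1 + c) / (rr + e + c) = (1 + 0.035) / (0.2658 + 0.031 + 0.035) ≈ 3.11935.
ΔMB = ΔM / m = (−8014) / 3.11935 ≈ -2569.125 billion.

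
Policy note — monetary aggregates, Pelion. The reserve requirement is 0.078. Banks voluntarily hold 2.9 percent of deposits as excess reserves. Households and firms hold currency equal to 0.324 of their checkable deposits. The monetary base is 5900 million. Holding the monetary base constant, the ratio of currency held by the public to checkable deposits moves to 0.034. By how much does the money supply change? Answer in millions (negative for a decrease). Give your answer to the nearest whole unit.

Initially m₁ = (1 + 0.324) / (0.078 + 0.029 + 0.324) ≈ 3.07193, so M₁ = 3.07193 × 5900 = 18124.387 million.
After the change m₂ = (1 + 0.034) / (0.078 + 0.029 + 0.034) ≈ 7.33333, so M₂ = 7.33333 × 5900 = 43266.647 million.
ΔM = M₂ − M₁ = 43266.647 − 18124.387 = 25142.26 million.

25142 million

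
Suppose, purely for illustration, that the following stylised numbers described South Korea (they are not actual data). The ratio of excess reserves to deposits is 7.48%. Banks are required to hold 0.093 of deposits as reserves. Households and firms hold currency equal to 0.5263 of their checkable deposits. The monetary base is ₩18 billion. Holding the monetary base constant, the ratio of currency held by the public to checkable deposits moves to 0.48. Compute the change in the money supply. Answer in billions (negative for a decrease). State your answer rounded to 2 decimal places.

Initially m₁ = (1 + 0.5263) / (0.093 + 0.0748 + 0.5263) ≈ 2.19896, so M₁ = 2.19896 × 18 ≈ 39.5813 billion.
After the change m₂ = (1 + 0.48) / (0.093 + 0.0748 + 0.48) ≈ 2.28466, so M₂ = 2.28466 × 18 ≈ 41.1239 billion.
ΔM = M₂ − M₁ = 41.1239 − 39.5813 = 1.5426 billion.

₩1.54 billion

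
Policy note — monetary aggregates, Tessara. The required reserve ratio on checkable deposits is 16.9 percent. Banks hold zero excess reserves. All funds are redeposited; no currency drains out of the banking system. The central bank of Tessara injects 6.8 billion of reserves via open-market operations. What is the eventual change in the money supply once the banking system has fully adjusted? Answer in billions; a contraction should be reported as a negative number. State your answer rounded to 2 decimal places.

The simple money multiplier is m = 1/rr = 1/0.169 ≈ 5.9172.
An open-market purchase increases the monetary base by 6.8 billion, so ΔM = m × ΔMB = 5.9172 × 6.8 ≈ 40.237 billion.

40.24 billion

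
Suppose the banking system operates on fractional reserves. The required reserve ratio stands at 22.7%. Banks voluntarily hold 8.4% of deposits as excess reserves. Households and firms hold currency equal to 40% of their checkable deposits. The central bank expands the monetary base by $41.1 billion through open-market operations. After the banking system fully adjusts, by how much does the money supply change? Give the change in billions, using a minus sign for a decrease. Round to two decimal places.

The money multiplier is m = (1 + c) / (rr + e + c) = (1 + 0.4) / (0.227 + 0.084 + 0.4) ≈ 1.96906.
The purchase adds 41.1 billion of base, so ΔM = m × ΔMB = 1.96906 × (+41.1) ≈ 80.9284 billion.

$80.93 billion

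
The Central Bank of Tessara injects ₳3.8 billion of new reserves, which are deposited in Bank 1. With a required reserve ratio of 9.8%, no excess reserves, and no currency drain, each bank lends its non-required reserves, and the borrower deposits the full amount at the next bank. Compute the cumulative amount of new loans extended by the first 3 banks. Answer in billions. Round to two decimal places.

₳9.31 billion

Bank i lends (1 − rr)^i of the original deposit: Bank 1 lends 3.8·0.9020 = 3.4276, Bank 2 lends 3.8·0.9020² ≈ 3.0917, and so on.
Summing a geometric series: total = 3.8·[0.9020·(1 − 0.9020^3) / (1 − 0.9020)] ≈ 9.3080 billion.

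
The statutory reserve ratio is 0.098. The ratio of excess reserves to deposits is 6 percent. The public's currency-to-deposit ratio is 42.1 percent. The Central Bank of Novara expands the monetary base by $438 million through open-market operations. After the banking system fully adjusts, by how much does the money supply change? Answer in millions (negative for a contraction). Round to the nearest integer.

The money multiplier is m = (1 + c) / (rr + e + c) = (1 + 0.421) / (0.098 + 0.06 + 0.421) ≈ 2.4542.
The purchase adds 438 million of base, so ΔM = m × ΔMB = 2.4542 × (+438) = 1074.9396 million.

$1075 million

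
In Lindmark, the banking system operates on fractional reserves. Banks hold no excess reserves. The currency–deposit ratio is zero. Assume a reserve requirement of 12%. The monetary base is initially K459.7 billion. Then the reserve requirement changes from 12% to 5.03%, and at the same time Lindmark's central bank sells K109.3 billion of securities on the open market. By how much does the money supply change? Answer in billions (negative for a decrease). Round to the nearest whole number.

K3135 billion

Before: m₁ = 1 / (0.12) ≈ 8.3333, MB₁ = 459.7, so M₁ = 8.3333 × 459.7 ≈ 3830.818 billion.
After: m₂ = 1 / (0.0503) ≈ 19.8807, MB₂ = 459.7 − 109.3 = 350.4, so M₂ = 19.8807 × 350.4 ≈ 6966.1973 billion.
ΔM = M₂ − M₁ = 6966.1973 − 3830.818 = 3135.3793 billion.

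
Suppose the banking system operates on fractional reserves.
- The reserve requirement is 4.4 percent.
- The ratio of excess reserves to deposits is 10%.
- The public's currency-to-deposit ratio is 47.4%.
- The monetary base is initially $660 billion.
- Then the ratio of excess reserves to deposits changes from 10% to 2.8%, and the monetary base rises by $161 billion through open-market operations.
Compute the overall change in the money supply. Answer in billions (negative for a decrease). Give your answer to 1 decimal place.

$642.2 billion

Before: m₁ = (1 + 0.474) / (0.044 + 0.1 + 0.474) ≈ 2.38511, MB₁ = 660, so M₁ = 2.38511 × 660 = 1574.1726 billion.
After: m₂ = (1 + 0.474) / (0.044 + 0.028 + 0.474) ≈ 2.69963, MB₂ = 660 + 161 = 821, so M₂ = 2.69963 × 821 ≈ 2216.3962 billion.
ΔM = M₂ − M₁ = 2216.3962 − 1574.1726 = 642.2236 billion.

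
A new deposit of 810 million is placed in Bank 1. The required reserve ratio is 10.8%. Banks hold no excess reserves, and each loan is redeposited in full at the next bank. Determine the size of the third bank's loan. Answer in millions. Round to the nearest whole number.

575 million

Each bank lends a fraction (1 − rr) = 0.8920 of the deposit it receives, so Bank 3 receives 810·0.8920^2 and lends 810·0.8920^3 ≈ 574.8832 million.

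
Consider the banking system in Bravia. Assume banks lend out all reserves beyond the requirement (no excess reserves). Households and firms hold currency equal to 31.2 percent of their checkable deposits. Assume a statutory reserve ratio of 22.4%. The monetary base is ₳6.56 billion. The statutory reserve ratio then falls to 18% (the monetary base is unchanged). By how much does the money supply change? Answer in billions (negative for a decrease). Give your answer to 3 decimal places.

₳1.436 billion

Initially m₁ = (1 + 0.312) / (0.224 + 0.312) ≈ 2.44776, so M₁ = 2.44776 × 6.56 ≈ 16.0573 billion.
After the change m₂ = (1 + 0.312) / (0.18 + 0.312) ≈ 2.66667, so M₂ = 2.66667 × 6.56 ≈ 17.4934 billion.
ΔM = M₂ − M₁ = 17.4934 − 16.0573 = 1.4361 billion.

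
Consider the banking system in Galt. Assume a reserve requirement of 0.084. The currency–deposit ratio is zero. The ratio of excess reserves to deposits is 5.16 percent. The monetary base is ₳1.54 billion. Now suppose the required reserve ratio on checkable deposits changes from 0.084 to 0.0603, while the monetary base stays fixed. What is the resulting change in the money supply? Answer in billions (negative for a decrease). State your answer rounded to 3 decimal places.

₳2.405 billion

Initially m₁ = 1 / (0.084 + 0.0516) ≈ 7.37463, so M₁ = 7.37463 × 1.54 ≈ 11.3569 billion.
After the change m₂ = 1 / (0.0603 + 0.0516) ≈ 8.93655, so M₂ = 8.93655 × 1.54 ≈ 13.7623 billion.
ΔM = M₂ − M₁ = 13.7623 − 11.3569 = 2.4054 billion.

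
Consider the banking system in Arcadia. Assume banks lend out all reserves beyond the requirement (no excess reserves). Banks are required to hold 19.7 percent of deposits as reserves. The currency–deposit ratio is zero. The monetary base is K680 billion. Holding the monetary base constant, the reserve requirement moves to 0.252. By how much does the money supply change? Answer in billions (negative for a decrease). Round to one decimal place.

Initially m₁ = 1 / (0.197) ≈ 5.07614, so M₁ = 5.07614 × 680 = 3451.7752 billion.
After the change m₂ = 1 / (0.252) ≈ 3.96825, so M₂ = 3.96825 × 680 = 2698.41 billion.
ΔM = M₂ − M₁ = 2698.41 − 3451.7752 = -753.3652 billion.

-753.4 billion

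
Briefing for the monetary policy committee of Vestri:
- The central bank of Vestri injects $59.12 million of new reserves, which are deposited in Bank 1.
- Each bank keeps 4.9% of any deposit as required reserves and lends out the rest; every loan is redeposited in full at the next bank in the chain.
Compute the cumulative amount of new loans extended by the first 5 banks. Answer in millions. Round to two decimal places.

$254.88 million

Bank i lends (1 − rr)^i of the original deposit: Bank 1 lends 59.12·0.9510 ≈ 56.2231, Bank 2 lends 59.12·0.9510² ≈ 53.4682, and so on.
Summing a geometric series: total = 59.12·[0.9510·(1 − 0.9510^5) / (1 − 0.9510)] ≈ 254.8834 million.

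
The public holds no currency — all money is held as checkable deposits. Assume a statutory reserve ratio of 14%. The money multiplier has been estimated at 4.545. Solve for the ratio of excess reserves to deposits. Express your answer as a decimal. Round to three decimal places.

Using m = 4.545. Since m = (1 + c)/(c + rr + e), the denominator satisfies c + rr + e = (1 + c)/m = (1 + 0) / 4.545 ≈ 0.220022.
With c = 0 and rr = 0.14, the ratio of excess reserves to deposits is 0.220022 − 0 − 0.14 = 0.080022.

0.080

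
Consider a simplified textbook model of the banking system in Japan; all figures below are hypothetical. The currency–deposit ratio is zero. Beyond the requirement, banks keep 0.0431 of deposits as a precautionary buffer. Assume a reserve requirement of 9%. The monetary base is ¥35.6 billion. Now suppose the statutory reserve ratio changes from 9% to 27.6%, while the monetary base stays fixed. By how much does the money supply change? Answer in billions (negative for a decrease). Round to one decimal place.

-155.9 billion

Initially m₁ = 1 / (0.09 + 0.0431) ≈ 7.5131, so M₁ = 7.5131 × 35.6 ≈ 267.4664 billion.
After the change m₂ = 1 / (0.276 + 0.0431) ≈ 3.1338, so M₂ = 3.1338 × 35.6 ≈ 111.5633 billion.
ΔM = M₂ − M₁ = 111.5633 − 267.4664 = -155.9031 billion.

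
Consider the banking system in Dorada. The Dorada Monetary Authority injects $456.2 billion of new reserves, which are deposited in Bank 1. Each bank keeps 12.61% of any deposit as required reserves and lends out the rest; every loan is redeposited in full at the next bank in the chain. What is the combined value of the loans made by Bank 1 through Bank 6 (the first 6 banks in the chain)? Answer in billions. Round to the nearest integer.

$1753 billion

Bank i lends (1 − rr)^i of the original deposit: Bank 1 lends 456.2·0.8739 ≈ 398.6732, Bank 2 lends 456.2·0.8739² ≈ 348.4005, and so on.
Summing a geometric series: total = 456.2·[0.8739·(1 − 0.8739^6) / (1 − 0.8739)] ≈ 1753.3376 billion.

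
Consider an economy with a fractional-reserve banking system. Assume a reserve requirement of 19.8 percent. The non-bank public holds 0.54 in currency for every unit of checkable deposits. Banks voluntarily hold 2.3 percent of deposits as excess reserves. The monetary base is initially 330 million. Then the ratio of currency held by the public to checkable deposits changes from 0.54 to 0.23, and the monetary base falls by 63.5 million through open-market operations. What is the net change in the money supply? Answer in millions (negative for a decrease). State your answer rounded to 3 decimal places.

Before: m₁ = (1 + 0.54) / (0.198 + 0.023 + 0.54) ≈ 2.0236531, MB₁ = 330, so M₁ = 2.0236531 × 330 ≈ 667.8055 million.
After: m₂ = (1 + 0.23) / (0.198 + 0.023 + 0.23) ≈ 2.7272727, MB₂ = 330 − 63.5 = 266.5, so M₂ = 2.7272727 × 266.5 ≈ 726.8182 million.
ΔM = M₂ − M₁ = 726.8182 − 667.8055 = 59.0127 million.

59.013 million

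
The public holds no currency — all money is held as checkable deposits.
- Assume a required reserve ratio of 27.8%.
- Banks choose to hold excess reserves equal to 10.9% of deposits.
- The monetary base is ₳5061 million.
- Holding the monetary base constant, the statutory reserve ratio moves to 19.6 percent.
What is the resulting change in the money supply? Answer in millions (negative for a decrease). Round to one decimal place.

Initially m₁ = 1 / (0.278 + 0.109) ≈ 2.583979, so M₁ = 2.583979 × 5061 ≈ 13077.5177 million.
After the change m₂ = 1 / (0.196 + 0.109) ≈ 3.278689, so M₂ = 3.278689 × 5061 ≈ 16593.445 million.
ΔM = M₂ − M₁ = 16593.445 − 13077.5177 = 3515.9273 million.

₳3515.9 million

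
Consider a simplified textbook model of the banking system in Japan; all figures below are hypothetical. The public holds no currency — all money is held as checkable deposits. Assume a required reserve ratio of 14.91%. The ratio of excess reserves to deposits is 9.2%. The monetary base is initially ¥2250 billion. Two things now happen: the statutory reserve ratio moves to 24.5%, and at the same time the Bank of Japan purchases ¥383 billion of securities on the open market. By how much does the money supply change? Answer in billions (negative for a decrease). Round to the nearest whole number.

Before: m₁ = 1 / (0.1491 + 0.092) ≈ 4.14766, MB₁ = 2250, so M₁ = 4.14766 × 2250 = 9332.235 billion.
After: m₂ = 1 / (0.245 + 0.092) ≈ 2.96736, MB₂ = 2250 + 383 = 2633, so M₂ = 2.96736 × 2633 ≈ 7813.0589 billion.
ΔM = M₂ − M₁ = 7813.0589 − 9332.235 = -1519.1761 billion.

-1519 billion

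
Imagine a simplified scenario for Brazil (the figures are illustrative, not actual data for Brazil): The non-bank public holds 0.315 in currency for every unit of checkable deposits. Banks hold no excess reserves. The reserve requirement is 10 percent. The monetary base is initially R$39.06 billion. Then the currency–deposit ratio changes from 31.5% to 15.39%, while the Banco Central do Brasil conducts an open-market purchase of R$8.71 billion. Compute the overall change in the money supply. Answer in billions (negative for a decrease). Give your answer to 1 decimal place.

Before: m₁ = (1 + 0.315) / (0.1 + 0.315) ≈ 3.1687, MB₁ = 39.06, so M₁ = 3.1687 × 39.06 ≈ 123.7694 billion.
After: m₂ = (1 + 0.1539) / (0.1 + 0.1539) ≈ 4.5447, MB₂ = 39.06 + 8.71 = 47.77, so M₂ = 4.5447 × 47.77 ≈ 217.1003 billion.
ΔM = M₂ − M₁ = 217.1003 − 123.7694 = 93.3309 billion.

R$93.3 billion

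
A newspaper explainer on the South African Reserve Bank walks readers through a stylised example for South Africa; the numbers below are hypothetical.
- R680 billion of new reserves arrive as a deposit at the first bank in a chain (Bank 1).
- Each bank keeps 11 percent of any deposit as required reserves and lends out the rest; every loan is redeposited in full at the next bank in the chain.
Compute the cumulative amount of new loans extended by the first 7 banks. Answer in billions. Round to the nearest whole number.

Bank i lends (1 − rr)^i of the original deposit: Bank 1 lends 680·0.8900 = 605.2000, Bank 2 lends 680·0.8900² = 538.6280, and so on.
Summing a geometric series: total = 680·[0.8900·(1 − 0.8900^7) / (1 − 0.8900)] ≈ 3068.2906 billion.

R3068 billion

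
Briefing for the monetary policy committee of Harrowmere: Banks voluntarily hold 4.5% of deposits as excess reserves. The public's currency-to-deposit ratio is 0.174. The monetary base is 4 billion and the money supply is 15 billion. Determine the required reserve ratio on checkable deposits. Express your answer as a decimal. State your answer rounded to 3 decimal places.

0.094

Using m = M/MB = 15/4 = 3.750000. Since m = (1 + c)/(c + rr + e), the denominator satisfies c + rr + e = (1 + c)/m = (1 + 0.174) / 3.750000 ≈ 0.313067.
With c = 0.174 and e = 0.045, the required reserve ratio on checkable deposits is 0.313067 − 0.174 − 0.045 = 0.094067.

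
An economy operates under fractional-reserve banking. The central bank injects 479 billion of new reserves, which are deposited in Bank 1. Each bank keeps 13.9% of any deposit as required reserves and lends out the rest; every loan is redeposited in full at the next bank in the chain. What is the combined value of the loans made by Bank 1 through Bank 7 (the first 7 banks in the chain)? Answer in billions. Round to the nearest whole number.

Bank i lends (1 − rr)^i of the original deposit: Bank 1 lends 479·0.8610 = 412.4190, Bank 2 lends 479·0.8610² ≈ 355.0928, and so on.
Summing a geometric series: total = 479·[0.8610·(1 − 0.8610^7) / (1 − 0.8610)] ≈ 1926.2944 billion.

1926 billion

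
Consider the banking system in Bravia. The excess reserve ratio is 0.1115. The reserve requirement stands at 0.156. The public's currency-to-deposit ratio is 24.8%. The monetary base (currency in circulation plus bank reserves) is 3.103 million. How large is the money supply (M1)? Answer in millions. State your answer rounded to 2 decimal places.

The money multiplier is m = (1 + c) / (rr + e + c) = (1 + 0.248) / (0.156 + 0.1115 + 0.248) ≈ 2.4210.
So M = m × MB = 2.4210 × 3.103 ≈ 7.5124 million.

7.51 million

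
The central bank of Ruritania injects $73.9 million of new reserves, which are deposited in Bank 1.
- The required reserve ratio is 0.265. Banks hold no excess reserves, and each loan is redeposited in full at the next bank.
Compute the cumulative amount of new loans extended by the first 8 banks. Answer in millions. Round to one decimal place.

$187.5 million

Bank i lends (1 − rr)^i of the original deposit: Bank 1 lends 73.9·0.7350 = 54.3165, Bank 2 lends 73.9·0.7350² ≈ 39.9226, and so on.
Summing a geometric series: total = 73.9·[0.7350·(1 − 0.7350^8) / (1 − 0.7350)] ≈ 187.5103 million.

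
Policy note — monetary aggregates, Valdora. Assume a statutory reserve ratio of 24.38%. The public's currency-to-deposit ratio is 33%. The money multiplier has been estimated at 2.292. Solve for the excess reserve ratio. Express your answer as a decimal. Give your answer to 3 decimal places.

0.006

Using m = 2.292. Since m = (1 + c)/(c + rr + e), the denominator satisfies c + rr + e = (1 + c)/m = (1 + 0.33) / 2.292 ≈ 0.580279.
With c = 0.33 and rr = 0.2438, the excess reserve ratio is 0.580279 − 0.33 − 0.2438 = 0.006479.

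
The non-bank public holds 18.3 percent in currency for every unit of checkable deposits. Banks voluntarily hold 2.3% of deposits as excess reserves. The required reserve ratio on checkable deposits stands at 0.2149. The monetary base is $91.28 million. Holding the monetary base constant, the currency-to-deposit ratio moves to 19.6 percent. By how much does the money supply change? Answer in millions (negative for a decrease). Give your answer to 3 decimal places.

Initially m₁ = (1 + 0.183) / (0.2149 + 0.023 + 0.183) ≈ 2.810644, so M₁ = 2.810644 × 91.28 ≈ 256.5556 million.
After the change m₂ = (1 + 0.196) / (0.2149 + 0.023 + 0.196) ≈ 2.756395, so M₂ = 2.756395 × 91.28 ≈ 251.6037 million.
ΔM = M₂ − M₁ = 251.6037 − 256.5556 = -4.9519 million.

-4.952 million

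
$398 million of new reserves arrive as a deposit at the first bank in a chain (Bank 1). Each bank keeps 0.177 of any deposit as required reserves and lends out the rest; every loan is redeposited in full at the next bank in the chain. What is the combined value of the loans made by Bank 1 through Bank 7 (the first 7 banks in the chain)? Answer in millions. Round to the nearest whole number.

$1377 million

Bank i lends (1 − rr)^i of the original deposit: Bank 1 lends 398·0.8230 = 327.5540, Bank 2 lends 398·0.8230² ≈ 269.5769, and so on.
Summing a geometric series: total = 398·[0.8230·(1 − 0.8230^7) / (1 − 0.8230)] ≈ 1377.3181 million.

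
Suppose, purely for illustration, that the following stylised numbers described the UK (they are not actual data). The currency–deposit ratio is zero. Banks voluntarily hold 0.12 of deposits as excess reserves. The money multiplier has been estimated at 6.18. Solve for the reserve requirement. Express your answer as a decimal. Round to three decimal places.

0.042

Using m = 6.18. Since m = (1 + c)/(c + rr + e), the denominator satisfies c + rr + e = (1 + c)/m = (1 + 0) / 6.18 ≈ 0.161812.
With c = 0 and e = 0.12, the reserve requirement is 0.161812 − 0 − 0.12 = 0.041812.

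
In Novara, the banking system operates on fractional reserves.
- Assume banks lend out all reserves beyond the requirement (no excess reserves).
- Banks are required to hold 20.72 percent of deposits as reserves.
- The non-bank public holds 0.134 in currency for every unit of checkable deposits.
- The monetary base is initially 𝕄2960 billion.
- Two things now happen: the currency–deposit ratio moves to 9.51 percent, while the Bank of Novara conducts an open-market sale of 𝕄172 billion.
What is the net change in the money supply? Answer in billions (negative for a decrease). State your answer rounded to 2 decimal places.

Before: m₁ = (1 + 0.134) / (0.2072 + 0.134) ≈ 3.3235639, MB₁ = 2960, so M₁ = 3.3235639 × 2960 ≈ 9837.7491 billion.
After: m₂ = (1 + 0.0951) / (0.2072 + 0.0951) ≈ 3.6225604, MB₂ = 2960 − 172 = 2788, so M₂ = 3.6225604 × 2788 ≈ 10099.6984 billion.
ΔM = M₂ − M₁ = 10099.6984 − 9837.7491 = 261.9493 billion.

𝕄261.95 billion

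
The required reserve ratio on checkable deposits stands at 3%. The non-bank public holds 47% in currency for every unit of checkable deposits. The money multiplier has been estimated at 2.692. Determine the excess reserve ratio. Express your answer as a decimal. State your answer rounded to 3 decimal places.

0.046

Using m = 2.692. Since m = (1 + c)/(c + rr + e), the denominator satisfies c + rr + e = (1 + c)/m = (1 + 0.47) / 2.692 ≈ 0.546062.
With c = 0.47 and rr = 0.03, the excess reserve ratio is 0.546062 − 0.47 − 0.03 = 0.046062.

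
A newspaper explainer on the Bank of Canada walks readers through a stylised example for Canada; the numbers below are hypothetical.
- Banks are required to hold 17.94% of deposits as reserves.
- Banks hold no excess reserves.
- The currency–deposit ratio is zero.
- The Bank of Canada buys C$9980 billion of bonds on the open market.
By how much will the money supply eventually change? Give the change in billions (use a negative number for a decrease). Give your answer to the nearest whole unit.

The simple money multiplier is m = 1/rr = 1/0.1794 ≈ 5.57414.
An open-market purchase increases the monetary base by 9980 billion, so ΔM = m × ΔMB = 5.57414 × 9980 = 55629.9172 billion.

C$55630 billion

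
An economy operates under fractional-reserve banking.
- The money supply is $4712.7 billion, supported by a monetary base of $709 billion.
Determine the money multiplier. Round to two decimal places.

6.65

The money multiplier is m = M / MB = 4712.7 / 709 ≈ 6.64697.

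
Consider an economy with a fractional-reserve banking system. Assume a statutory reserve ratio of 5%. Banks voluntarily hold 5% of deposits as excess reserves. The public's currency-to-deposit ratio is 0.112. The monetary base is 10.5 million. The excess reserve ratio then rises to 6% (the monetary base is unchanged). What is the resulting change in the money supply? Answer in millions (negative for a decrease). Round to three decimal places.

Initially m₁ = (1 + 0.112) / (0.05 + 0.05 + 0.112) ≈ 5.245283, so M₁ = 5.245283 × 10.5 ≈ 55.0755 million.
After the change m₂ = (1 + 0.112) / (0.05 + 0.06 + 0.112) ≈ 5.009009, so M₂ = 5.009009 × 10.5 ≈ 52.5946 million.
ΔM = M₂ − M₁ = 52.5946 − 55.0755 = -2.4809 million.

-2.481 million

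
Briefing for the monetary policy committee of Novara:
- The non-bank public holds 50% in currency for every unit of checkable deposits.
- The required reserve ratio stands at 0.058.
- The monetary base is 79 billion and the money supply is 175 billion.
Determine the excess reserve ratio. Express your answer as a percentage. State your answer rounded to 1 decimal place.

Using m = M/MB = 175/79 ≈ 2.215190. Since m = (1 + c)/(c + rr + e), the denominator satisfies c + rr + e = (1 + c)/m = (1 + 0.5) / 2.215190 ≈ 0.677143.
With c = 0.5 and rr = 0.058, the excess reserve ratio is 0.677143 − 0.5 − 0.058 = 0.119143.

11.9%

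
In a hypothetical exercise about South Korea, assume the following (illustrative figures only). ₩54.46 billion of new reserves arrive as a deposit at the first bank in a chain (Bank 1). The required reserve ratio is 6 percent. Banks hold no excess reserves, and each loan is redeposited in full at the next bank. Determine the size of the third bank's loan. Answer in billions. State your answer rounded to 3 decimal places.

₩45.234 billion

Each bank lends a fraction (1 − rr) = 0.9400 of the deposit it receives, so Bank 3 receives 54.46·0.9400^2 and lends 54.46·0.9400^3 ≈ 45.2336 billion.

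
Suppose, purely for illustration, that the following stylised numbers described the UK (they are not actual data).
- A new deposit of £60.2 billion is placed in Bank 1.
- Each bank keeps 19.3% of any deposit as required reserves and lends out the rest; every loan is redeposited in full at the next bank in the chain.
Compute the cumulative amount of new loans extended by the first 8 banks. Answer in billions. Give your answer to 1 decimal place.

£206.4 billion

Bank i lends (1 − rr)^i of the original deposit: Bank 1 lends 60.2·0.8070 = 48.5814, Bank 2 lends 60.2·0.8070² ≈ 39.2052, and so on.
Summing a geometric series: total = 60.2·[0.8070·(1 − 0.8070^8) / (1 − 0.8070)] ≈ 206.4377 billion.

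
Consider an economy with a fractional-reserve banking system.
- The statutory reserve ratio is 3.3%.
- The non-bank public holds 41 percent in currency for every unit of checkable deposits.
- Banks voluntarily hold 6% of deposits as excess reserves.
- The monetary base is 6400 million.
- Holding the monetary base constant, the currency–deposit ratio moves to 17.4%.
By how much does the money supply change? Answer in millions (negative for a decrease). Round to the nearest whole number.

10200 million

Initially m₁ = (1 + 0.41) / (0.033 + 0.06 + 0.41) ≈ 2.80318, so M₁ = 2.80318 × 6400 = 17940.352 million.
After the change m₂ = (1 + 0.174) / (0.033 + 0.06 + 0.174) ≈ 4.39700, so M₂ = 4.39700 × 6400 = 28140.8 million.
ΔM = M₂ − M₁ = 28140.8 − 17940.352 = 10200.448 million.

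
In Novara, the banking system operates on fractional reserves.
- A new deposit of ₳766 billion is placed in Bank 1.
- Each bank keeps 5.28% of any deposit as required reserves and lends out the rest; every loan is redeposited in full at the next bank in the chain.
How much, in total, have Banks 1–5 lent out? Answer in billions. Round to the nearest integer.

Bank i lends (1 − rr)^i of the original deposit: Bank 1 lends 766·0.9472 = 725.5552, Bank 2 lends 766·0.9472² ≈ 687.2459, and so on.
Summing a geometric series: total = 766·[0.9472·(1 − 0.9472^5) / (1 − 0.9472)] ≈ 3264.3818 billion.

₳3264 billion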